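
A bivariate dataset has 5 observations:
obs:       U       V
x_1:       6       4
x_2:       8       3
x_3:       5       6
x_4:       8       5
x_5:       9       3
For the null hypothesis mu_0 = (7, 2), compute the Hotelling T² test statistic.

Step 1 — sample mean vector:
  mean(U) = (6 + 8 + 5 + 8 + 9) / 5 = 36/5 = 7.2
  mean(V) = (4 + 3 + 6 + 5 + 3) / 5 = 21/5 = 4.2
  x̄ = (7.2, 4.2),  deviation x̄ - mu_0 = (7.2, 4.2) - (7, 2) = (0.2, 2.2).

Step 2 — sample covariance matrix, S[i,j] = (1/(n-1)) · Σ_k (x_{k,i} - mean_i) · (x_{k,j} - mean_j), divisor n-1 = 4:
  S[U,U] = ((-1.2)·(-1.2) + (0.8)·(0.8) + (-2.2)·(-2.2) + (0.8)·(0.8) + (1.8)·(1.8)) / 4 = 10.8/4 = 2.7
  S[U,V] = ((-1.2)·(-0.2) + (0.8)·(-1.2) + (-2.2)·(1.8) + (0.8)·(0.8) + (1.8)·(-1.2)) / 4 = -6.2/4 = -1.55
  S[V,V] = ((-0.2)·(-0.2) + (-1.2)·(-1.2) + (1.8)·(1.8) + (0.8)·(0.8) + (-1.2)·(-1.2)) / 4 = 6.8/4 = 1.7
  S = [[2.7, -1.55],
 [-1.55, 1.7]].

Step 3 — invert S. det(S) = 2.7·1.7 - (-1.55)² = 2.1875.
  S^{-1} = (1/det) · [[d, -b], [-b, a]] = [[0.7771, 0.7086],
 [0.7086, 1.2343]].

Step 4 — quadratic form (x̄ - mu_0)^T · S^{-1} · (x̄ - mu_0):
  S^{-1} · (x̄ - mu_0) = (1.7143, 2.8571),
  (x̄ - mu_0)^T · [...] = (0.2)·(1.7143) + (2.2)·(2.8571) = 6.6286.

Step 5 — scale by n: T² = 5 · 6.6286 = 33.1429.

T² ≈ 33.1429


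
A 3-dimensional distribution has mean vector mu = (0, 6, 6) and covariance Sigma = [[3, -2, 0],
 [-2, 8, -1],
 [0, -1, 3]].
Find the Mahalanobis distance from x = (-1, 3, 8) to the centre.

Step 1 — centre the observation: (x - mu) = (-1, -3, 2).

Step 2 — invert Sigma (cofactor / det for 3×3, or solve directly):
  Sigma^{-1} = [[0.4035, 0.1053, 0.0351],
 [0.1053, 0.1579, 0.0526],
 [0.0351, 0.0526, 0.3509]].

Step 3 — form the quadratic (x - mu)^T · Sigma^{-1} · (x - mu):
  Sigma^{-1} · (x - mu) = (-0.6491, -0.4737, 0.5088).
  (x - mu)^T · [Sigma^{-1} · (x - mu)] = (-1)·(-0.6491) + (-3)·(-0.4737) + (2)·(0.5088) = 3.0877.

Step 4 — take square root: d = √(3.0877) ≈ 1.7572.

d(x, mu) = √(3.0877) ≈ 1.7572


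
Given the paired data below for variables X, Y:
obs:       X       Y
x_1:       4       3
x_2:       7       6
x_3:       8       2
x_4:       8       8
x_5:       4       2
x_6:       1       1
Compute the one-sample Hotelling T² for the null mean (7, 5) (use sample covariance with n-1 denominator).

Step 1 — sample mean vector:
  mean(X) = (4 + 7 + 8 + 8 + 4 + 1) / 6 = 32/6 = 5.3333
  mean(Y) = (3 + 6 + 2 + 8 + 2 + 1) / 6 = 22/6 = 3.6667
  x̄ = (5.3333, 3.6667),  deviation x̄ - mu_0 = (5.3333, 3.6667) - (7, 5) = (-1.6667, -1.3333).

Step 2 — sample covariance matrix, S[i,j] = (1/(n-1)) · Σ_k (x_{k,i} - mean_i) · (x_{k,j} - mean_j), divisor n-1 = 5:
  S[X,X] = ((-1.3333)·(-1.3333) + (1.6667)·(1.6667) + (2.6667)·(2.6667) + (2.6667)·(2.6667) + (-1.3333)·(-1.3333) + (-4.3333)·(-4.3333)) / 5 = 39.3333/5 = 7.8667
  S[X,Y] = ((-1.3333)·(-0.6667) + (1.6667)·(2.3333) + (2.6667)·(-1.6667) + (2.6667)·(4.3333) + (-1.3333)·(-1.6667) + (-4.3333)·(-2.6667)) / 5 = 25.6667/5 = 5.1333
  S[Y,Y] = ((-0.6667)·(-0.6667) + (2.3333)·(2.3333) + (-1.6667)·(-1.6667) + (4.3333)·(4.3333) + (-1.6667)·(-1.6667) + (-2.6667)·(-2.6667)) / 5 = 37.3333/5 = 7.4667
  S = [[7.8667, 5.1333],
 [5.1333, 7.4667]].

Step 3 — invert S. det(S) = 7.8667·7.4667 - (5.1333)² = 32.3867.
  S^{-1} = (1/det) · [[d, -b], [-b, a]] = [[0.2305, -0.1585],
 [-0.1585, 0.2429]].

Step 4 — quadratic form (x̄ - mu_0)^T · S^{-1} · (x̄ - mu_0):
  S^{-1} · (x̄ - mu_0) = (-0.1729, -0.0597),
  (x̄ - mu_0)^T · [...] = (-1.6667)·(-0.1729) + (-1.3333)·(-0.0597) = 0.3678.

Step 5 — scale by n: T² = 6 · 0.3678 = 2.2067.

T² ≈ 2.2067


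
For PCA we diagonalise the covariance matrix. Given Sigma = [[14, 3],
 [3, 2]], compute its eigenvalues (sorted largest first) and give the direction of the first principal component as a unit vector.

Step 1 — characteristic polynomial of 2×2 Sigma:
  det(Sigma - λI) = λ² - trace · λ + det = 0.
  trace = 14 + 2 = 16, det = 14·2 - (3)² = 19.
Step 2 — discriminant:
  Δ = trace² - 4·det = 256 - 76 = 180.
Step 3 — eigenvalues:
  λ = (trace ± √Δ)/2 = (16 ± 13.4164)/2,
  λ_1 = 14.7082,  λ_2 = 1.2918.

Step 4 — unit eigenvector for λ_1: solve (Sigma - λ_1 I)v = 0. First row:
  (14 - 14.7082)·v_x + (3)·v_y = 0, i.e. (-0.7082)·v_x + (3)·v_y = 0,
  so v ∝ (b, λ_1 - a) = (3, 0.7082) = u.
  ||u|| = √((3)² + (0.7082)²) = √(9.5016) ≈ 3.0825,
  v_1 = u/||u|| ≈ (0.9732, 0.2298) (||v_1|| = 1).

λ_1 = 14.7082,  λ_2 = 1.2918;  v_1 ≈ (0.9732, 0.2298)


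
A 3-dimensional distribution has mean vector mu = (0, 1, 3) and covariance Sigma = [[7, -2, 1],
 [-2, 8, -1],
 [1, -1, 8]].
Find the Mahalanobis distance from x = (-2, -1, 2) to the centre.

Step 1 — centre the observation: (x - mu) = (-2, -2, -1).

Step 2 — invert Sigma (cofactor / det for 3×3, or solve directly):
  Sigma^{-1} = [[0.1556, 0.037, -0.0148],
 [0.037, 0.1358, 0.0123],
 [-0.0148, 0.0123, 0.1284]].

Step 3 — form the quadratic (x - mu)^T · Sigma^{-1} · (x - mu):
  Sigma^{-1} · (x - mu) = (-0.3704, -0.358, -0.1235).
  (x - mu)^T · [Sigma^{-1} · (x - mu)] = (-2)·(-0.3704) + (-2)·(-0.358) + (-1)·(-0.1235) = 1.5802.

Step 4 — take square root: d = √(1.5802) ≈ 1.2571.

d(x, mu) = √(1.5802) ≈ 1.2571


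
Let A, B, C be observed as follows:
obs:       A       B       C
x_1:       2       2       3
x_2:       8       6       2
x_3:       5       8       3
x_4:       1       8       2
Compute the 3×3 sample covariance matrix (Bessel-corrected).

Step 1 — column means:
  mean(A) = (2 + 8 + 5 + 1) / 4 = 16/4 = 4
  mean(B) = (2 + 6 + 8 + 8) / 4 = 24/4 = 6
  mean(C) = (3 + 2 + 3 + 2) / 4 = 10/4 = 2.5

Step 2 — sample covariance S[i,j] = (1/(n-1)) · Σ_k (x_{k,i} - mean_i) · (x_{k,j} - mean_j), with n-1 = 3.
  S[A,A] = ((-2)·(-2) + (4)·(4) + (1)·(1) + (-3)·(-3)) / 3 = 30/3 = 10
  S[A,B] = ((-2)·(-4) + (4)·(0) + (1)·(2) + (-3)·(2)) / 3 = 4/3 = 1.3333
  S[A,C] = ((-2)·(0.5) + (4)·(-0.5) + (1)·(0.5) + (-3)·(-0.5)) / 3 = -1/3 = -0.3333
  S[B,B] = ((-4)·(-4) + (0)·(0) + (2)·(2) + (2)·(2)) / 3 = 24/3 = 8
  S[B,C] = ((-4)·(0.5) + (0)·(-0.5) + (2)·(0.5) + (2)·(-0.5)) / 3 = -2/3 = -0.6667
  S[C,C] = ((0.5)·(0.5) + (-0.5)·(-0.5) + (0.5)·(0.5) + (-0.5)·(-0.5)) / 3 = 1/3 = 0.3333

S is symmetric (S[j,i] = S[i,j]). Assembling:

S = [[10, 1.3333, -0.3333],
 [1.3333, 8, -0.6667],
 [-0.3333, -0.6667, 0.3333]]


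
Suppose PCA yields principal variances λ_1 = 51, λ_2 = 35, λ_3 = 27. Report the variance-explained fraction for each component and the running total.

Step 1 — total variance = trace(Sigma) = Σ λ_i = 51 + 35 + 27 = 113.

Step 2 — fraction explained by component i = λ_i / Σ λ:
  PC1: 51/113 = 0.4513
  PC2: 35/113 = 0.3097
  PC3: 27/113 = 0.2389

Step 3 — cumulative fraction after k components = (λ_1 + ... + λ_k) / Σ λ:
  k = 1: 51/113 = 0.4513
  k = 2: (51 + 35)/113 = 86/113 = 0.7611
  k = 3: (51 + 35 + 27)/113 = 113/113 = 1

Summary (fraction, with percent):

explained: PC1 0.4513 (45.13%), PC2 0.3097 (30.97%), PC3 0.2389 (23.89%);  cumulative: 0.4513, 0.7611, 1


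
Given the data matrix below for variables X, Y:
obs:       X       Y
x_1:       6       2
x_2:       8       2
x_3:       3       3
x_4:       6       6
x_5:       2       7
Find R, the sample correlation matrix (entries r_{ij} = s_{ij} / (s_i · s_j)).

Step 1 — column means:
  mean(X) = (6 + 8 + 3 + 6 + 2) / 5 = 25/5 = 5
  mean(Y) = (2 + 2 + 3 + 6 + 7) / 5 = 20/5 = 4

Step 2 — sample variances and covariances s[i,j] = (1/(n-1)) · Σ_k (x_{k,i} - mean_i) · (x_{k,j} - mean_j), with n-1 = 4:
  s[X,X] = ((1)·(1) + (3)·(3) + (-2)·(-2) + (1)·(1) + (-3)·(-3)) / 4 = 24/4 = 6
  s[X,Y] = ((1)·(-2) + (3)·(-2) + (-2)·(-1) + (1)·(2) + (-3)·(3)) / 4 = -13/4 = -3.25
  s[Y,Y] = ((-2)·(-2) + (-2)·(-2) + (-1)·(-1) + (2)·(2) + (3)·(3)) / 4 = 22/4 = 5.5
  Sample standard deviations s_i = √(s[i,i]):
  s(X) = √(6) = 2.4495
  s(Y) = √(5.5) = 2.3452

Step 3 — r_{ij} = s_{ij} / (s_i · s_j):
  r[X,X] = 1 (diagonal).
  r[X,Y] = -3.25 / (2.4495 · 2.3452) = -3.25 / 5.7446 = -0.5658
  r[Y,Y] = 1 (diagonal).

R is symmetric with unit diagonal. Assembling:

R = [[1, -0.5658],
 [-0.5658, 1]]


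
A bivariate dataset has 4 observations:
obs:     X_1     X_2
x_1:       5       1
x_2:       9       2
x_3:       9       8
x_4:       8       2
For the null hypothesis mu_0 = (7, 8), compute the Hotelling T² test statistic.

Step 1 — sample mean vector:
  mean(X_1) = (5 + 9 + 9 + 8) / 4 = 31/4 = 7.75
  mean(X_2) = (1 + 2 + 8 + 2) / 4 = 13/4 = 3.25
  x̄ = (7.75, 3.25),  deviation x̄ - mu_0 = (7.75, 3.25) - (7, 8) = (0.75, -4.75).

Step 2 — sample covariance matrix, S[i,j] = (1/(n-1)) · Σ_k (x_{k,i} - mean_i) · (x_{k,j} - mean_j), divisor n-1 = 3:
  S[X_1,X_1] = ((-2.75)·(-2.75) + (1.25)·(1.25) + (1.25)·(1.25) + (0.25)·(0.25)) / 3 = 10.75/3 = 3.5833
  S[X_1,X_2] = ((-2.75)·(-2.25) + (1.25)·(-1.25) + (1.25)·(4.75) + (0.25)·(-1.25)) / 3 = 10.25/3 = 3.4167
  S[X_2,X_2] = ((-2.25)·(-2.25) + (-1.25)·(-1.25) + (4.75)·(4.75) + (-1.25)·(-1.25)) / 3 = 30.75/3 = 10.25
  S = [[3.5833, 3.4167],
 [3.4167, 10.25]].

Step 3 — invert S. det(S) = 3.5833·10.25 - (3.4167)² = 25.0556.
  S^{-1} = (1/det) · [[d, -b], [-b, a]] = [[0.4091, -0.1364],
 [-0.1364, 0.143]].

Step 4 — quadratic form (x̄ - mu_0)^T · S^{-1} · (x̄ - mu_0):
  S^{-1} · (x̄ - mu_0) = (0.9545, -0.7816),
  (x̄ - mu_0)^T · [...] = (0.75)·(0.9545) + (-4.75)·(-0.7816) = 4.4285.

Step 5 — scale by n: T² = 4 · 4.4285 = 17.714.

T² ≈ 17.714


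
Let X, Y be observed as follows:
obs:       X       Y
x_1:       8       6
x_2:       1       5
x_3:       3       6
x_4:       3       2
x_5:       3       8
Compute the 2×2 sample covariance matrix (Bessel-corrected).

Step 1 — column means:
  mean(X) = (8 + 1 + 3 + 3 + 3) / 5 = 18/5 = 3.6
  mean(Y) = (6 + 5 + 6 + 2 + 8) / 5 = 27/5 = 5.4

Step 2 — sample covariance S[i,j] = (1/(n-1)) · Σ_k (x_{k,i} - mean_i) · (x_{k,j} - mean_j), with n-1 = 4.
  S[X,X] = ((4.4)·(4.4) + (-2.6)·(-2.6) + (-0.6)·(-0.6) + (-0.6)·(-0.6) + (-0.6)·(-0.6)) / 4 = 27.2/4 = 6.8
  S[X,Y] = ((4.4)·(0.6) + (-2.6)·(-0.4) + (-0.6)·(0.6) + (-0.6)·(-3.4) + (-0.6)·(2.6)) / 4 = 3.8/4 = 0.95
  S[Y,Y] = ((0.6)·(0.6) + (-0.4)·(-0.4) + (0.6)·(0.6) + (-3.4)·(-3.4) + (2.6)·(2.6)) / 4 = 19.2/4 = 4.8

S is symmetric (S[j,i] = S[i,j]). Assembling:

S = [[6.8, 0.95],
 [0.95, 4.8]]


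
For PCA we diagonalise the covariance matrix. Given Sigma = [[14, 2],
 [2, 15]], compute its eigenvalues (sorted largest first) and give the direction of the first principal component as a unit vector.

Step 1 — characteristic polynomial of 2×2 Sigma:
  det(Sigma - λI) = λ² - trace · λ + det = 0.
  trace = 14 + 15 = 29, det = 14·15 - (2)² = 206.
Step 2 — discriminant:
  Δ = trace² - 4·det = 841 - 824 = 17.
Step 3 — eigenvalues:
  λ = (trace ± √Δ)/2 = (29 ± 4.1231)/2,
  λ_1 = 16.5616,  λ_2 = 12.4384.

Step 4 — unit eigenvector for λ_1: solve (Sigma - λ_1 I)v = 0. First row:
  (14 - 16.5616)·v_x + (2)·v_y = 0, i.e. (-2.5616)·v_x + (2)·v_y = 0,
  so v ∝ (b, λ_1 - a) = (2, 2.5616) = u.
  ||u|| = √((2)² + (2.5616)²) = √(10.5616) ≈ 3.2499,
  v_1 = u/||u|| ≈ (0.6154, 0.7882) (||v_1|| = 1).

λ_1 = 16.5616,  λ_2 = 12.4384;  v_1 ≈ (0.6154, 0.7882)


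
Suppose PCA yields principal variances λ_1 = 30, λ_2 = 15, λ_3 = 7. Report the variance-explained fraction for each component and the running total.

Step 1 — total variance = trace(Sigma) = Σ λ_i = 30 + 15 + 7 = 52.

Step 2 — fraction explained by component i = λ_i / Σ λ:
  PC1: 30/52 = 0.5769
  PC2: 15/52 = 0.2885
  PC3: 7/52 = 0.1346

Step 3 — cumulative fraction after k components = (λ_1 + ... + λ_k) / Σ λ:
  k = 1: 30/52 = 0.5769
  k = 2: (30 + 15)/52 = 45/52 = 0.8654
  k = 3: (30 + 15 + 7)/52 = 52/52 = 1

Summary (fraction, with percent):

explained: PC1 0.5769 (57.69%), PC2 0.2885 (28.85%), PC3 0.1346 (13.46%);  cumulative: 0.5769, 0.8654, 1


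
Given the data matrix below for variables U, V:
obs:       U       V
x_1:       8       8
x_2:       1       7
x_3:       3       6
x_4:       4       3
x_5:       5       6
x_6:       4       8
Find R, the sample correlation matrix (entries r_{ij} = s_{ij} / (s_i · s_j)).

Step 1 — column means:
  mean(U) = (8 + 1 + 3 + 4 + 5 + 4) / 6 = 25/6 = 4.1667
  mean(V) = (8 + 7 + 6 + 3 + 6 + 8) / 6 = 38/6 = 6.3333

Step 2 — sample variances and covariances s[i,j] = (1/(n-1)) · Σ_k (x_{k,i} - mean_i) · (x_{k,j} - mean_j), with n-1 = 5:
  s[U,U] = ((3.8333)·(3.8333) + (-3.1667)·(-3.1667) + (-1.1667)·(-1.1667) + (-0.1667)·(-0.1667) + (0.8333)·(0.8333) + (-0.1667)·(-0.1667)) / 5 = 26.8333/5 = 5.3667
  s[U,V] = ((3.8333)·(1.6667) + (-3.1667)·(0.6667) + (-1.1667)·(-0.3333) + (-0.1667)·(-3.3333) + (0.8333)·(-0.3333) + (-0.1667)·(1.6667)) / 5 = 4.6667/5 = 0.9333
  s[V,V] = ((1.6667)·(1.6667) + (0.6667)·(0.6667) + (-0.3333)·(-0.3333) + (-3.3333)·(-3.3333) + (-0.3333)·(-0.3333) + (1.6667)·(1.6667)) / 5 = 17.3333/5 = 3.4667
  Sample standard deviations s_i = √(s[i,i]):
  s(U) = √(5.3667) = 2.3166
  s(V) = √(3.4667) = 1.8619

Step 3 — r_{ij} = s_{ij} / (s_i · s_j):
  r[U,U] = 1 (diagonal).
  r[U,V] = 0.9333 / (2.3166 · 1.8619) = 0.9333 / 4.3133 = 0.2164
  r[V,V] = 1 (diagonal).

R is symmetric with unit diagonal. Assembling:

R = [[1, 0.2164],
 [0.2164, 1]]


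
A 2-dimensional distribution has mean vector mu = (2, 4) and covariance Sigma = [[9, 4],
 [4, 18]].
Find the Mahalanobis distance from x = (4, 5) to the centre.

Step 1 — centre the observation: (x - mu) = (2, 1).

Step 2 — invert Sigma. det(Sigma) = 9·18 - (4)² = 146.
  Sigma^{-1} = (1/det) · [[d, -b], [-b, a]] = [[0.1233, -0.0274],
 [-0.0274, 0.0616]].

Step 3 — form the quadratic (x - mu)^T · Sigma^{-1} · (x - mu):
  Sigma^{-1} · (x - mu) = (0.2192, 0.0068).
  (x - mu)^T · [Sigma^{-1} · (x - mu)] = (2)·(0.2192) + (1)·(0.0068) = 0.4452.

Step 4 — take square root: d = √(0.4452) ≈ 0.6672.

d(x, mu) = √(0.4452) ≈ 0.6672


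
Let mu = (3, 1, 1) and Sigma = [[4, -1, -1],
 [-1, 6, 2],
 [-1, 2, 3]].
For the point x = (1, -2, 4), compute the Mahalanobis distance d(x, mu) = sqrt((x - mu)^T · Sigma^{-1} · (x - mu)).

Step 1 — centre the observation: (x - mu) = (-2, -3, 3).

Step 2 — invert Sigma (cofactor / det for 3×3, or solve directly):
  Sigma^{-1} = [[0.2745, 0.0196, 0.0784],
 [0.0196, 0.2157, -0.1373],
 [0.0784, -0.1373, 0.451]].

Step 3 — form the quadratic (x - mu)^T · Sigma^{-1} · (x - mu):
  Sigma^{-1} · (x - mu) = (-0.3725, -1.098, 1.6078).
  (x - mu)^T · [Sigma^{-1} · (x - mu)] = (-2)·(-0.3725) + (-3)·(-1.098) + (3)·(1.6078) = 8.8627.

Step 4 — take square root: d = √(8.8627) ≈ 2.977.

d(x, mu) = √(8.8627) ≈ 2.977


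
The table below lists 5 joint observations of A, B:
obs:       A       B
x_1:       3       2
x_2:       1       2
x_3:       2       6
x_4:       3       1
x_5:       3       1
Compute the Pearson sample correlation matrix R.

Step 1 — column means:
  mean(A) = (3 + 1 + 2 + 3 + 3) / 5 = 12/5 = 2.4
  mean(B) = (2 + 2 + 6 + 1 + 1) / 5 = 12/5 = 2.4

Step 2 — sample variances and covariances s[i,j] = (1/(n-1)) · Σ_k (x_{k,i} - mean_i) · (x_{k,j} - mean_j), with n-1 = 4:
  s[A,A] = ((0.6)·(0.6) + (-1.4)·(-1.4) + (-0.4)·(-0.4) + (0.6)·(0.6) + (0.6)·(0.6)) / 4 = 3.2/4 = 0.8
  s[A,B] = ((0.6)·(-0.4) + (-1.4)·(-0.4) + (-0.4)·(3.6) + (0.6)·(-1.4) + (0.6)·(-1.4)) / 4 = -2.8/4 = -0.7
  s[B,B] = ((-0.4)·(-0.4) + (-0.4)·(-0.4) + (3.6)·(3.6) + (-1.4)·(-1.4) + (-1.4)·(-1.4)) / 4 = 17.2/4 = 4.3
  Sample standard deviations s_i = √(s[i,i]):
  s(A) = √(0.8) = 0.8944
  s(B) = √(4.3) = 2.0736

Step 3 — r_{ij} = s_{ij} / (s_i · s_j):
  r[A,A] = 1 (diagonal).
  r[A,B] = -0.7 / (0.8944 · 2.0736) = -0.7 / 1.8547 = -0.3774
  r[B,B] = 1 (diagonal).

R is symmetric with unit diagonal. Assembling:

R = [[1, -0.3774],
 [-0.3774, 1]]


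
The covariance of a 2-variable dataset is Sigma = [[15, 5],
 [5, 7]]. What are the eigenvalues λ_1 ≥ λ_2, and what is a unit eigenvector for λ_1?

Step 1 — characteristic polynomial of 2×2 Sigma:
  det(Sigma - λI) = λ² - trace · λ + det = 0.
  trace = 15 + 7 = 22, det = 15·7 - (5)² = 80.
Step 2 — discriminant:
  Δ = trace² - 4·det = 484 - 320 = 164.
Step 3 — eigenvalues:
  λ = (trace ± √Δ)/2 = (22 ± 12.8062)/2,
  λ_1 = 17.4031,  λ_2 = 4.5969.

Step 4 — unit eigenvector for λ_1: solve (Sigma - λ_1 I)v = 0. First row:
  (15 - 17.4031)·v_x + (5)·v_y = 0, i.e. (-2.4031)·v_x + (5)·v_y = 0,
  so v ∝ (b, λ_1 - a) = (5, 2.4031) = u.
  ||u|| = √((5)² + (2.4031)²) = √(30.775) ≈ 5.5475,
  v_1 = u/||u|| ≈ (0.9013, 0.4332) (||v_1|| = 1).

λ_1 = 17.4031,  λ_2 = 4.5969;  v_1 ≈ (0.9013, 0.4332)


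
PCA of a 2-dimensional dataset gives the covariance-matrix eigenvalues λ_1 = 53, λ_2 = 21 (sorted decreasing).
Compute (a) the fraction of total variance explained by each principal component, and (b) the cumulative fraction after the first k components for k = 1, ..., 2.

Step 1 — total variance = trace(Sigma) = Σ λ_i = 53 + 21 = 74.

Step 2 — fraction explained by component i = λ_i / Σ λ:
  PC1: 53/74 = 0.7162
  PC2: 21/74 = 0.2838

Step 3 — cumulative fraction after k components = (λ_1 + ... + λ_k) / Σ λ:
  k = 1: 53/74 = 0.7162
  k = 2: (53 + 21)/74 = 74/74 = 1

Summary (fraction, with percent):

explained: PC1 0.7162 (71.62%), PC2 0.2838 (28.38%);  cumulative: 0.7162, 1


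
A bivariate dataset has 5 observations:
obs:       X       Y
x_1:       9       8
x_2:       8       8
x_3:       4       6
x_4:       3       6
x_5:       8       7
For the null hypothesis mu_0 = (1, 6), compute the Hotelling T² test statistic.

Step 1 — sample mean vector:
  mean(X) = (9 + 8 + 4 + 3 + 8) / 5 = 32/5 = 6.4
  mean(Y) = (8 + 8 + 6 + 6 + 7) / 5 = 35/5 = 7
  x̄ = (6.4, 7),  deviation x̄ - mu_0 = (6.4, 7) - (1, 6) = (5.4, 1).

Step 2 — sample covariance matrix, S[i,j] = (1/(n-1)) · Σ_k (x_{k,i} - mean_i) · (x_{k,j} - mean_j), divisor n-1 = 4:
  S[X,X] = ((2.6)·(2.6) + (1.6)·(1.6) + (-2.4)·(-2.4) + (-3.4)·(-3.4) + (1.6)·(1.6)) / 4 = 29.2/4 = 7.3
  S[X,Y] = ((2.6)·(1) + (1.6)·(1) + (-2.4)·(-1) + (-3.4)·(-1) + (1.6)·(0)) / 4 = 10/4 = 2.5
  S[Y,Y] = ((1)·(1) + (1)·(1) + (-1)·(-1) + (-1)·(-1) + (0)·(0)) / 4 = 4/4 = 1
  S = [[7.3, 2.5],
 [2.5, 1]].

Step 3 — invert S. det(S) = 7.3·1 - (2.5)² = 1.05.
  S^{-1} = (1/det) · [[d, -b], [-b, a]] = [[0.9524, -2.381],
 [-2.381, 6.9524]].

Step 4 — quadratic form (x̄ - mu_0)^T · S^{-1} · (x̄ - mu_0):
  S^{-1} · (x̄ - mu_0) = (2.7619, -5.9048),
  (x̄ - mu_0)^T · [...] = (5.4)·(2.7619) + (1)·(-5.9048) = 9.0095.

Step 5 — scale by n: T² = 5 · 9.0095 = 45.0476.

T² ≈ 45.0476


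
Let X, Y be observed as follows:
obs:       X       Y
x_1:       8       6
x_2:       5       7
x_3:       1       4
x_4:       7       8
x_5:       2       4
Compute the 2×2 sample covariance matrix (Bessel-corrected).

Step 1 — column means:
  mean(X) = (8 + 5 + 1 + 7 + 2) / 5 = 23/5 = 4.6
  mean(Y) = (6 + 7 + 4 + 8 + 4) / 5 = 29/5 = 5.8

Step 2 — sample covariance S[i,j] = (1/(n-1)) · Σ_k (x_{k,i} - mean_i) · (x_{k,j} - mean_j), with n-1 = 4.
  S[X,X] = ((3.4)·(3.4) + (0.4)·(0.4) + (-3.6)·(-3.6) + (2.4)·(2.4) + (-2.6)·(-2.6)) / 4 = 37.2/4 = 9.3
  S[X,Y] = ((3.4)·(0.2) + (0.4)·(1.2) + (-3.6)·(-1.8) + (2.4)·(2.2) + (-2.6)·(-1.8)) / 4 = 17.6/4 = 4.4
  S[Y,Y] = ((0.2)·(0.2) + (1.2)·(1.2) + (-1.8)·(-1.8) + (2.2)·(2.2) + (-1.8)·(-1.8)) / 4 = 12.8/4 = 3.2

S is symmetric (S[j,i] = S[i,j]). Assembling:

S = [[9.3, 4.4],
 [4.4, 3.2]]


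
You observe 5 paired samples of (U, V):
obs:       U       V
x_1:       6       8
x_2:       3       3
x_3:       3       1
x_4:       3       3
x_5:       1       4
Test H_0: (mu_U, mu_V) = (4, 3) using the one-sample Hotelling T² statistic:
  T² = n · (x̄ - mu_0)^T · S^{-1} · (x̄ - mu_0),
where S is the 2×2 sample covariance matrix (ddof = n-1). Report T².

Step 1 — sample mean vector:
  mean(U) = (6 + 3 + 3 + 3 + 1) / 5 = 16/5 = 3.2
  mean(V) = (8 + 3 + 1 + 3 + 4) / 5 = 19/5 = 3.8
  x̄ = (3.2, 3.8),  deviation x̄ - mu_0 = (3.2, 3.8) - (4, 3) = (-0.8, 0.8).

Step 2 — sample covariance matrix, S[i,j] = (1/(n-1)) · Σ_k (x_{k,i} - mean_i) · (x_{k,j} - mean_j), divisor n-1 = 4:
  S[U,U] = ((2.8)·(2.8) + (-0.2)·(-0.2) + (-0.2)·(-0.2) + (-0.2)·(-0.2) + (-2.2)·(-2.2)) / 4 = 12.8/4 = 3.2
  S[U,V] = ((2.8)·(4.2) + (-0.2)·(-0.8) + (-0.2)·(-2.8) + (-0.2)·(-0.8) + (-2.2)·(0.2)) / 4 = 12.2/4 = 3.05
  S[V,V] = ((4.2)·(4.2) + (-0.8)·(-0.8) + (-2.8)·(-2.8) + (-0.8)·(-0.8) + (0.2)·(0.2)) / 4 = 26.8/4 = 6.7
  S = [[3.2, 3.05],
 [3.05, 6.7]].

Step 3 — invert S. det(S) = 3.2·6.7 - (3.05)² = 12.1375.
  S^{-1} = (1/det) · [[d, -b], [-b, a]] = [[0.552, -0.2513],
 [-0.2513, 0.2636]].

Step 4 — quadratic form (x̄ - mu_0)^T · S^{-1} · (x̄ - mu_0):
  S^{-1} · (x̄ - mu_0) = (-0.6426, 0.4119),
  (x̄ - mu_0)^T · [...] = (-0.8)·(-0.6426) + (0.8)·(0.4119) = 0.8437.

Step 5 — scale by n: T² = 5 · 0.8437 = 4.2183.

T² ≈ 4.2183


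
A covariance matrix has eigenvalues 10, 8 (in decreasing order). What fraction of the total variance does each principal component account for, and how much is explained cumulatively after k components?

Step 1 — total variance = trace(Sigma) = Σ λ_i = 10 + 8 = 18.

Step 2 — fraction explained by component i = λ_i / Σ λ:
  PC1: 10/18 = 0.5556
  PC2: 8/18 = 0.4444

Step 3 — cumulative fraction after k components = (λ_1 + ... + λ_k) / Σ λ:
  k = 1: 10/18 = 0.5556
  k = 2: (10 + 8)/18 = 18/18 = 1

Summary (fraction, with percent):

explained: PC1 0.5556 (55.56%), PC2 0.4444 (44.44%);  cumulative: 0.5556, 1


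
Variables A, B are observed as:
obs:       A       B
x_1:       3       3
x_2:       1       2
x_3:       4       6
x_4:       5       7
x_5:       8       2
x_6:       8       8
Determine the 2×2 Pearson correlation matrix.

Step 1 — column means:
  mean(A) = (3 + 1 + 4 + 5 + 8 + 8) / 6 = 29/6 = 4.8333
  mean(B) = (3 + 2 + 6 + 7 + 2 + 8) / 6 = 28/6 = 4.6667

Step 2 — sample variances and covariances s[i,j] = (1/(n-1)) · Σ_k (x_{k,i} - mean_i) · (x_{k,j} - mean_j), with n-1 = 5:
  s[A,A] = ((-1.8333)·(-1.8333) + (-3.8333)·(-3.8333) + (-0.8333)·(-0.8333) + (0.1667)·(0.1667) + (3.1667)·(3.1667) + (3.1667)·(3.1667)) / 5 = 38.8333/5 = 7.7667
  s[A,B] = ((-1.8333)·(-1.6667) + (-3.8333)·(-2.6667) + (-0.8333)·(1.3333) + (0.1667)·(2.3333) + (3.1667)·(-2.6667) + (3.1667)·(3.3333)) / 5 = 14.6667/5 = 2.9333
  s[B,B] = ((-1.6667)·(-1.6667) + (-2.6667)·(-2.6667) + (1.3333)·(1.3333) + (2.3333)·(2.3333) + (-2.6667)·(-2.6667) + (3.3333)·(3.3333)) / 5 = 35.3333/5 = 7.0667
  Sample standard deviations s_i = √(s[i,i]):
  s(A) = √(7.7667) = 2.7869
  s(B) = √(7.0667) = 2.6583

Step 3 — r_{ij} = s_{ij} / (s_i · s_j):
  r[A,A] = 1 (diagonal).
  r[A,B] = 2.9333 / (2.7869 · 2.6583) = 2.9333 / 7.4084 = 0.3959
  r[B,B] = 1 (diagonal).

R is symmetric with unit diagonal. Assembling:

R = [[1, 0.3959],
 [0.3959, 1]]


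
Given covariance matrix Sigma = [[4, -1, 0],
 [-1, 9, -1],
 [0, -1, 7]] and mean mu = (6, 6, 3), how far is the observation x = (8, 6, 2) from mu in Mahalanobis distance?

Step 1 — centre the observation: (x - mu) = (2, 0, -1).

Step 2 — invert Sigma (cofactor / det for 3×3, or solve directly):
  Sigma^{-1} = [[0.2573, 0.029, 0.0041],
 [0.029, 0.1162, 0.0166],
 [0.0041, 0.0166, 0.1452]].

Step 3 — form the quadratic (x - mu)^T · Sigma^{-1} · (x - mu):
  Sigma^{-1} · (x - mu) = (0.5104, 0.0415, -0.1369).
  (x - mu)^T · [Sigma^{-1} · (x - mu)] = (2)·(0.5104) + (0)·(0.0415) + (-1)·(-0.1369) = 1.1577.

Step 4 — take square root: d = √(1.1577) ≈ 1.076.

d(x, mu) = √(1.1577) ≈ 1.076


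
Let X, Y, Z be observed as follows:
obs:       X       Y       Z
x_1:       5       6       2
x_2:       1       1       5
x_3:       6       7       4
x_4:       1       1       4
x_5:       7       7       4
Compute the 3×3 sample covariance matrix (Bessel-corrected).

Step 1 — column means:
  mean(X) = (5 + 1 + 6 + 1 + 7) / 5 = 20/5 = 4
  mean(Y) = (6 + 1 + 7 + 1 + 7) / 5 = 22/5 = 4.4
  mean(Z) = (2 + 5 + 4 + 4 + 4) / 5 = 19/5 = 3.8

Step 2 — sample covariance S[i,j] = (1/(n-1)) · Σ_k (x_{k,i} - mean_i) · (x_{k,j} - mean_j), with n-1 = 4.
  S[X,X] = ((1)·(1) + (-3)·(-3) + (2)·(2) + (-3)·(-3) + (3)·(3)) / 4 = 32/4 = 8
  S[X,Y] = ((1)·(1.6) + (-3)·(-3.4) + (2)·(2.6) + (-3)·(-3.4) + (3)·(2.6)) / 4 = 35/4 = 8.75
  S[X,Z] = ((1)·(-1.8) + (-3)·(1.2) + (2)·(0.2) + (-3)·(0.2) + (3)·(0.2)) / 4 = -5/4 = -1.25
  S[Y,Y] = ((1.6)·(1.6) + (-3.4)·(-3.4) + (2.6)·(2.6) + (-3.4)·(-3.4) + (2.6)·(2.6)) / 4 = 39.2/4 = 9.8
  S[Y,Z] = ((1.6)·(-1.8) + (-3.4)·(1.2) + (2.6)·(0.2) + (-3.4)·(0.2) + (2.6)·(0.2)) / 4 = -6.6/4 = -1.65
  S[Z,Z] = ((-1.8)·(-1.8) + (1.2)·(1.2) + (0.2)·(0.2) + (0.2)·(0.2) + (0.2)·(0.2)) / 4 = 4.8/4 = 1.2

S is symmetric (S[j,i] = S[i,j]). Assembling:

S = [[8, 8.75, -1.25],
 [8.75, 9.8, -1.65],
 [-1.25, -1.65, 1.2]]


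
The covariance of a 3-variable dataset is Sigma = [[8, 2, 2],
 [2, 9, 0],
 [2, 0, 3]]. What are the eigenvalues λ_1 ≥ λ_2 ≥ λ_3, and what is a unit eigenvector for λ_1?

Step 1 — characteristic polynomial p(λ) = det(λI - Sigma) = λ³ - tr·λ² + c_1·λ - det, where tr = trace, c_1 = sum of the principal 2×2 minors, det = det(Sigma):
  tr = 8 + 9 + 3 = 20,
  c_1 = (8·9 - (2)²) + (8·3 - (2)²) + (9·3 - (0)²) = 68 + 20 + 27 = 115,
  det = 8·(9·3 - (0)²) - (2)·((2)·3 - (0)·(2)) + (2)·((2)·(0) - 9·(2)) = 8·(27) - (2)·(6) + (2)·(-18) = 168.
  So p(λ) = λ³ - 20λ² + 115λ - 168.
Step 2 — look for an integer root (rational root theorem: any rational root is an integer divisor of 168). Testing λ = 7:
  p(7) = 343 - 980 + 805 - 168 = 0  ✓
  Dividing out (λ - 7): p(λ) = (λ - 7)(λ² - 13λ + 24).
Step 3 — remaining eigenvalues from the quadratic λ² - 13λ + 24 = 0:
  Δ = 13² - 4·24 = 169 - 96 = 73,  λ = (13 ± √73)/2 = (13 ± 8.544)/2 ≈ 10.772 or 2.228.
  Sorted: λ_1 = 10.772,  λ_2 = 7,  λ_3 = 2.228  (check: sum = 20 = tr ✓).

Step 4 — unit eigenvector for λ_1 ≈ 10.772: v spans the null space of (Sigma - λ_1 I), whose rows are
  r_1 = (-2.772, 2, 2),  r_2 = (2, -1.772, 0),  r_3 = (2, 0, -7.772).
  v is orthogonal to every row, so take v ∝ r_1 × r_2 = ((2)·(0) - (2)·(-1.772), (2)·(2) - (-2.772)·(0), (-2.772)·(-1.772) - (2)·(2)) ≈ (3.544, 4, 0.912).
  Let u = (3.544, 4, 0.912).
  ||u|| = √((3.544)² + (4)² + (0.912)²) = √(29.3917) ≈ 5.4214,  v_1 = u/||u|| ≈ (0.6537, 0.7378, 0.1682) (||v_1|| = 1).

λ_1 = 10.772,  λ_2 = 7,  λ_3 = 2.228;  v_1 ≈ (0.6537, 0.7378, 0.1682)


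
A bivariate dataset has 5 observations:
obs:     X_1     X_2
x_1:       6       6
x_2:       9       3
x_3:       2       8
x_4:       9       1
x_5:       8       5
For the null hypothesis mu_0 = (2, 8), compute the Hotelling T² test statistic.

Step 1 — sample mean vector:
  mean(X_1) = (6 + 9 + 2 + 9 + 8) / 5 = 34/5 = 6.8
  mean(X_2) = (6 + 3 + 8 + 1 + 5) / 5 = 23/5 = 4.6
  x̄ = (6.8, 4.6),  deviation x̄ - mu_0 = (6.8, 4.6) - (2, 8) = (4.8, -3.4).

Step 2 — sample covariance matrix, S[i,j] = (1/(n-1)) · Σ_k (x_{k,i} - mean_i) · (x_{k,j} - mean_j), divisor n-1 = 4:
  S[X_1,X_1] = ((-0.8)·(-0.8) + (2.2)·(2.2) + (-4.8)·(-4.8) + (2.2)·(2.2) + (1.2)·(1.2)) / 4 = 34.8/4 = 8.7
  S[X_1,X_2] = ((-0.8)·(1.4) + (2.2)·(-1.6) + (-4.8)·(3.4) + (2.2)·(-3.6) + (1.2)·(0.4)) / 4 = -28.4/4 = -7.1
  S[X_2,X_2] = ((1.4)·(1.4) + (-1.6)·(-1.6) + (3.4)·(3.4) + (-3.6)·(-3.6) + (0.4)·(0.4)) / 4 = 29.2/4 = 7.3
  S = [[8.7, -7.1],
 [-7.1, 7.3]].

Step 3 — invert S. det(S) = 8.7·7.3 - (-7.1)² = 13.1.
  S^{-1} = (1/det) · [[d, -b], [-b, a]] = [[0.5573, 0.542],
 [0.542, 0.6641]].

Step 4 — quadratic form (x̄ - mu_0)^T · S^{-1} · (x̄ - mu_0):
  S^{-1} · (x̄ - mu_0) = (0.8321, 0.3435),
  (x̄ - mu_0)^T · [...] = (4.8)·(0.8321) + (-3.4)·(0.3435) = 2.826.

Step 5 — scale by n: T² = 5 · 2.826 = 14.1298.

T² ≈ 14.1298


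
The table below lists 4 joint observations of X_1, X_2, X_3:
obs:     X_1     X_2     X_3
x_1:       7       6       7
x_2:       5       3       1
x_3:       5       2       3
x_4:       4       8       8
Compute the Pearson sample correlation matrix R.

Step 1 — column means:
  mean(X_1) = (7 + 5 + 5 + 4) / 4 = 21/4 = 5.25
  mean(X_2) = (6 + 3 + 2 + 8) / 4 = 19/4 = 4.75
  mean(X_3) = (7 + 1 + 3 + 8) / 4 = 19/4 = 4.75

Step 2 — sample variances and covariances s[i,j] = (1/(n-1)) · Σ_k (x_{k,i} - mean_i) · (x_{k,j} - mean_j), with n-1 = 3:
  s[X_1,X_1] = ((1.75)·(1.75) + (-0.25)·(-0.25) + (-0.25)·(-0.25) + (-1.25)·(-1.25)) / 3 = 4.75/3 = 1.5833
  s[X_1,X_2] = ((1.75)·(1.25) + (-0.25)·(-1.75) + (-0.25)·(-2.75) + (-1.25)·(3.25)) / 3 = -0.75/3 = -0.25
  s[X_1,X_3] = ((1.75)·(2.25) + (-0.25)·(-3.75) + (-0.25)·(-1.75) + (-1.25)·(3.25)) / 3 = 1.25/3 = 0.4167
  s[X_2,X_2] = ((1.25)·(1.25) + (-1.75)·(-1.75) + (-2.75)·(-2.75) + (3.25)·(3.25)) / 3 = 22.75/3 = 7.5833
  s[X_2,X_3] = ((1.25)·(2.25) + (-1.75)·(-3.75) + (-2.75)·(-1.75) + (3.25)·(3.25)) / 3 = 24.75/3 = 8.25
  s[X_3,X_3] = ((2.25)·(2.25) + (-3.75)·(-3.75) + (-1.75)·(-1.75) + (3.25)·(3.25)) / 3 = 32.75/3 = 10.9167
  Sample standard deviations s_i = √(s[i,i]):
  s(X_1) = √(1.5833) = 1.2583
  s(X_2) = √(7.5833) = 2.7538
  s(X_3) = √(10.9167) = 3.304

Step 3 — r_{ij} = s_{ij} / (s_i · s_j):
  r[X_1,X_1] = 1 (diagonal).
  r[X_1,X_2] = -0.25 / (1.2583 · 2.7538) = -0.25 / 3.4651 = -0.0721
  r[X_1,X_3] = 0.4167 / (1.2583 · 3.304) = 0.4167 / 4.1575 = 0.1002
  r[X_2,X_2] = 1 (diagonal).
  r[X_2,X_3] = 8.25 / (2.7538 · 3.304) = 8.25 / 9.0986 = 0.9067
  r[X_3,X_3] = 1 (diagonal).

R is symmetric with unit diagonal. Assembling:

R = [[1, -0.0721, 0.1002],
 [-0.0721, 1, 0.9067],
 [0.1002, 0.9067, 1]]


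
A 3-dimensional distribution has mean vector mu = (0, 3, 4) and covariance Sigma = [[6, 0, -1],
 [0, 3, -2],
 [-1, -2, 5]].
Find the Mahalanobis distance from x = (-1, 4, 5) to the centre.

Step 1 — centre the observation: (x - mu) = (-1, 1, 1).

Step 2 — invert Sigma (cofactor / det for 3×3, or solve directly):
  Sigma^{-1} = [[0.1746, 0.0317, 0.0476],
 [0.0317, 0.4603, 0.1905],
 [0.0476, 0.1905, 0.2857]].

Step 3 — form the quadratic (x - mu)^T · Sigma^{-1} · (x - mu):
  Sigma^{-1} · (x - mu) = (-0.0952, 0.619, 0.4286).
  (x - mu)^T · [Sigma^{-1} · (x - mu)] = (-1)·(-0.0952) + (1)·(0.619) + (1)·(0.4286) = 1.1429.

Step 4 — take square root: d = √(1.1429) ≈ 1.069.

d(x, mu) = √(1.1429) ≈ 1.069


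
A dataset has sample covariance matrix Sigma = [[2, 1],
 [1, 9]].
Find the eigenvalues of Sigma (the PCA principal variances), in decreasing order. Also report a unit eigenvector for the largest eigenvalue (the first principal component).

Step 1 — characteristic polynomial of 2×2 Sigma:
  det(Sigma - λI) = λ² - trace · λ + det = 0.
  trace = 2 + 9 = 11, det = 2·9 - (1)² = 17.
Step 2 — discriminant:
  Δ = trace² - 4·det = 121 - 68 = 53.
Step 3 — eigenvalues:
  λ = (trace ± √Δ)/2 = (11 ± 7.2801)/2,
  λ_1 = 9.1401,  λ_2 = 1.8599.

Step 4 — unit eigenvector for λ_1: solve (Sigma - λ_1 I)v = 0. First row:
  (2 - 9.1401)·v_x + (1)·v_y = 0, i.e. (-7.1401)·v_x + (1)·v_y = 0,
  so v ∝ (b, λ_1 - a) = (1, 7.1401) = u.
  ||u|| = √((1)² + (7.1401)²) = √(51.9804) ≈ 7.2097,
  v_1 = u/||u|| ≈ (0.1387, 0.9903) (||v_1|| = 1).

λ_1 = 9.1401,  λ_2 = 1.8599;  v_1 ≈ (0.1387, 0.9903)


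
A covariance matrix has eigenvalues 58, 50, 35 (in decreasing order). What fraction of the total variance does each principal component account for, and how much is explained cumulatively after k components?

Step 1 — total variance = trace(Sigma) = Σ λ_i = 58 + 50 + 35 = 143.

Step 2 — fraction explained by component i = λ_i / Σ λ:
  PC1: 58/143 = 0.4056
  PC2: 50/143 = 0.3497
  PC3: 35/143 = 0.2448

Step 3 — cumulative fraction after k components = (λ_1 + ... + λ_k) / Σ λ:
  k = 1: 58/143 = 0.4056
  k = 2: (58 + 50)/143 = 108/143 = 0.7552
  k = 3: (58 + 50 + 35)/143 = 143/143 = 1

Summary (fraction, with percent):

explained: PC1 0.4056 (40.56%), PC2 0.3497 (34.97%), PC3 0.2448 (24.48%);  cumulative: 0.4056, 0.7552, 1


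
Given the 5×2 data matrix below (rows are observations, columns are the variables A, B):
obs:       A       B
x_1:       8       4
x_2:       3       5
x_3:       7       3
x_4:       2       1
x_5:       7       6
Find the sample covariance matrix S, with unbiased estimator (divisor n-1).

Step 1 — column means:
  mean(A) = (8 + 3 + 7 + 2 + 7) / 5 = 27/5 = 5.4
  mean(B) = (4 + 5 + 3 + 1 + 6) / 5 = 19/5 = 3.8

Step 2 — sample covariance S[i,j] = (1/(n-1)) · Σ_k (x_{k,i} - mean_i) · (x_{k,j} - mean_j), with n-1 = 4.
  S[A,A] = ((2.6)·(2.6) + (-2.4)·(-2.4) + (1.6)·(1.6) + (-3.4)·(-3.4) + (1.6)·(1.6)) / 4 = 29.2/4 = 7.3
  S[A,B] = ((2.6)·(0.2) + (-2.4)·(1.2) + (1.6)·(-0.8) + (-3.4)·(-2.8) + (1.6)·(2.2)) / 4 = 9.4/4 = 2.35
  S[B,B] = ((0.2)·(0.2) + (1.2)·(1.2) + (-0.8)·(-0.8) + (-2.8)·(-2.8) + (2.2)·(2.2)) / 4 = 14.8/4 = 3.7

S is symmetric (S[j,i] = S[i,j]). Assembling:

S = [[7.3, 2.35],
 [2.35, 3.7]]


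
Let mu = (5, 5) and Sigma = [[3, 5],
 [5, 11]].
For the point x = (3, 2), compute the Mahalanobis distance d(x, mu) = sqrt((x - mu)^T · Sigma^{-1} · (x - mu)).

Step 1 — centre the observation: (x - mu) = (-2, -3).

Step 2 — invert Sigma. det(Sigma) = 3·11 - (5)² = 8.
  Sigma^{-1} = (1/det) · [[d, -b], [-b, a]] = [[1.375, -0.625],
 [-0.625, 0.375]].

Step 3 — form the quadratic (x - mu)^T · Sigma^{-1} · (x - mu):
  Sigma^{-1} · (x - mu) = (-0.875, 0.125).
  (x - mu)^T · [Sigma^{-1} · (x - mu)] = (-2)·(-0.875) + (-3)·(0.125) = 1.375.

Step 4 — take square root: d = √(1.375) ≈ 1.1726.

d(x, mu) = √(1.375) ≈ 1.1726


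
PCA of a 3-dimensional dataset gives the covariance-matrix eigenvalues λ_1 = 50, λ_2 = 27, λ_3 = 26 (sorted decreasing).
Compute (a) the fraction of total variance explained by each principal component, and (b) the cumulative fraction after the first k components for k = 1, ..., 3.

Step 1 — total variance = trace(Sigma) = Σ λ_i = 50 + 27 + 26 = 103.

Step 2 — fraction explained by component i = λ_i / Σ λ:
  PC1: 50/103 = 0.4854
  PC2: 27/103 = 0.2621
  PC3: 26/103 = 0.2524

Step 3 — cumulative fraction after k components = (λ_1 + ... + λ_k) / Σ λ:
  k = 1: 50/103 = 0.4854
  k = 2: (50 + 27)/103 = 77/103 = 0.7476
  k = 3: (50 + 27 + 26)/103 = 103/103 = 1

Summary (fraction, with percent):

explained: PC1 0.4854 (48.54%), PC2 0.2621 (26.21%), PC3 0.2524 (25.24%);  cumulative: 0.4854, 0.7476, 1


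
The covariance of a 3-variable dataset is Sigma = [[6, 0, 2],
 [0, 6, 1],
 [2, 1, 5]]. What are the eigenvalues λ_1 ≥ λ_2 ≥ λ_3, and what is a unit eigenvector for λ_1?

Step 1 — characteristic polynomial p(λ) = det(λI - Sigma) = λ³ - tr·λ² + c_1·λ - det, where tr = trace, c_1 = sum of the principal 2×2 minors, det = det(Sigma):
  tr = 6 + 6 + 5 = 17,
  c_1 = (6·6 - (0)²) + (6·5 - (2)²) + (6·5 - (1)²) = 36 + 26 + 29 = 91,
  det = 6·(6·5 - (1)²) - (0)·((0)·5 - (1)·(2)) + (2)·((0)·(1) - 6·(2)) = 6·(29) - (0)·(-2) + (2)·(-12) = 150.
  So p(λ) = λ³ - 17λ² + 91λ - 150.
Step 2 — look for an integer root (rational root theorem: any rational root is an integer divisor of 150). Testing λ = 6:
  p(6) = 216 - 612 + 546 - 150 = 0  ✓
  Dividing out (λ - 6): p(λ) = (λ - 6)(λ² - 11λ + 25).
Step 3 — remaining eigenvalues from the quadratic λ² - 11λ + 25 = 0:
  Δ = 11² - 4·25 = 121 - 100 = 21,  λ = (11 ± √21)/2 = (11 ± 4.5826)/2 ≈ 7.7913 or 3.2087.
  Sorted: λ_1 = 7.7913,  λ_2 = 6,  λ_3 = 3.2087  (check: sum = 17 = tr ✓).

Step 4 — unit eigenvector for λ_1 ≈ 7.7913: v spans the null space of (Sigma - λ_1 I), whose rows are
  r_1 = (-1.7913, 0, 2),  r_2 = (0, -1.7913, 1),  r_3 = (2, 1, -2.7913).
  v is orthogonal to every row, so take v ∝ r_1 × r_2 = ((0)·(1) - (2)·(-1.7913), (2)·(0) - (-1.7913)·(1), (-1.7913)·(-1.7913) - (0)·(0)) ≈ (3.5826, 1.7913, 3.2087).
  Let u = (3.5826, 1.7913, 3.2087).
  ||u|| = √((3.5826)² + (1.7913)² + (3.2087)²) = √(26.3394) ≈ 5.1322,  v_1 = u/||u|| ≈ (0.6981, 0.349, 0.6252) (||v_1|| = 1).

λ_1 = 7.7913,  λ_2 = 6,  λ_3 = 3.2087;  v_1 ≈ (0.6981, 0.349, 0.6252)


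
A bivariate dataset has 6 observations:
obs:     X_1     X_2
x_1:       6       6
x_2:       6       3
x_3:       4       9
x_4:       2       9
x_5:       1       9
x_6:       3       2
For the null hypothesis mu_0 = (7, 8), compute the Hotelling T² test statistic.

Step 1 — sample mean vector:
  mean(X_1) = (6 + 6 + 4 + 2 + 1 + 3) / 6 = 22/6 = 3.6667
  mean(X_2) = (6 + 3 + 9 + 9 + 9 + 2) / 6 = 38/6 = 6.3333
  x̄ = (3.6667, 6.3333),  deviation x̄ - mu_0 = (3.6667, 6.3333) - (7, 8) = (-3.3333, -1.6667).

Step 2 — sample covariance matrix, S[i,j] = (1/(n-1)) · Σ_k (x_{k,i} - mean_i) · (x_{k,j} - mean_j), divisor n-1 = 5:
  S[X_1,X_1] = ((2.3333)·(2.3333) + (2.3333)·(2.3333) + (0.3333)·(0.3333) + (-1.6667)·(-1.6667) + (-2.6667)·(-2.6667) + (-0.6667)·(-0.6667)) / 5 = 21.3333/5 = 4.2667
  S[X_1,X_2] = ((2.3333)·(-0.3333) + (2.3333)·(-3.3333) + (0.3333)·(2.6667) + (-1.6667)·(2.6667) + (-2.6667)·(2.6667) + (-0.6667)·(-4.3333)) / 5 = -16.3333/5 = -3.2667
  S[X_2,X_2] = ((-0.3333)·(-0.3333) + (-3.3333)·(-3.3333) + (2.6667)·(2.6667) + (2.6667)·(2.6667) + (2.6667)·(2.6667) + (-4.3333)·(-4.3333)) / 5 = 51.3333/5 = 10.2667
  S = [[4.2667, -3.2667],
 [-3.2667, 10.2667]].

Step 3 — invert S. det(S) = 4.2667·10.2667 - (-3.2667)² = 33.1333.
  S^{-1} = (1/det) · [[d, -b], [-b, a]] = [[0.3099, 0.0986],
 [0.0986, 0.1288]].

Step 4 — quadratic form (x̄ - mu_0)^T · S^{-1} · (x̄ - mu_0):
  S^{-1} · (x̄ - mu_0) = (-1.1972, -0.5433),
  (x̄ - mu_0)^T · [...] = (-3.3333)·(-1.1972) + (-1.6667)·(-0.5433) = 4.896.

Step 5 — scale by n: T² = 6 · 4.896 = 29.3763.

T² ≈ 29.3763


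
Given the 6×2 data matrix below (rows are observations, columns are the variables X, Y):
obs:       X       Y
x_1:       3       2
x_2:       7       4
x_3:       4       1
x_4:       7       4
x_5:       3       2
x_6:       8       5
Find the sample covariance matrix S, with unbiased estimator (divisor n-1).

Step 1 — column means:
  mean(X) = (3 + 7 + 4 + 7 + 3 + 8) / 6 = 32/6 = 5.3333
  mean(Y) = (2 + 4 + 1 + 4 + 2 + 5) / 6 = 18/6 = 3

Step 2 — sample covariance S[i,j] = (1/(n-1)) · Σ_k (x_{k,i} - mean_i) · (x_{k,j} - mean_j), with n-1 = 5.
  S[X,X] = ((-2.3333)·(-2.3333) + (1.6667)·(1.6667) + (-1.3333)·(-1.3333) + (1.6667)·(1.6667) + (-2.3333)·(-2.3333) + (2.6667)·(2.6667)) / 5 = 25.3333/5 = 5.0667
  S[X,Y] = ((-2.3333)·(-1) + (1.6667)·(1) + (-1.3333)·(-2) + (1.6667)·(1) + (-2.3333)·(-1) + (2.6667)·(2)) / 5 = 16/5 = 3.2
  S[Y,Y] = ((-1)·(-1) + (1)·(1) + (-2)·(-2) + (1)·(1) + (-1)·(-1) + (2)·(2)) / 5 = 12/5 = 2.4

S is symmetric (S[j,i] = S[i,j]). Assembling:

S = [[5.0667, 3.2],
 [3.2, 2.4]]


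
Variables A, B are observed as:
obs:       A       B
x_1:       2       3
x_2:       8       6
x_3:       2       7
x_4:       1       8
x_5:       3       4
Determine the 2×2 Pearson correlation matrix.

Step 1 — column means:
  mean(A) = (2 + 8 + 2 + 1 + 3) / 5 = 16/5 = 3.2
  mean(B) = (3 + 6 + 7 + 8 + 4) / 5 = 28/5 = 5.6

Step 2 — sample variances and covariances s[i,j] = (1/(n-1)) · Σ_k (x_{k,i} - mean_i) · (x_{k,j} - mean_j), with n-1 = 4:
  s[A,A] = ((-1.2)·(-1.2) + (4.8)·(4.8) + (-1.2)·(-1.2) + (-2.2)·(-2.2) + (-0.2)·(-0.2)) / 4 = 30.8/4 = 7.7
  s[A,B] = ((-1.2)·(-2.6) + (4.8)·(0.4) + (-1.2)·(1.4) + (-2.2)·(2.4) + (-0.2)·(-1.6)) / 4 = -1.6/4 = -0.4
  s[B,B] = ((-2.6)·(-2.6) + (0.4)·(0.4) + (1.4)·(1.4) + (2.4)·(2.4) + (-1.6)·(-1.6)) / 4 = 17.2/4 = 4.3
  Sample standard deviations s_i = √(s[i,i]):
  s(A) = √(7.7) = 2.7749
  s(B) = √(4.3) = 2.0736

Step 3 — r_{ij} = s_{ij} / (s_i · s_j):
  r[A,A] = 1 (diagonal).
  r[A,B] = -0.4 / (2.7749 · 2.0736) = -0.4 / 5.7541 = -0.0695
  r[B,B] = 1 (diagonal).

R is symmetric with unit diagonal. Assembling:

R = [[1, -0.0695],
 [-0.0695, 1]]
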